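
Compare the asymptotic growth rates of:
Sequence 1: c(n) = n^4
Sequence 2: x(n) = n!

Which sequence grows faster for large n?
Comparing growth rates:
Growth-rate hierarchy: log n ≺ any polynomial ≺ any exponential cⁿ (c>1) ≺ n! ≺ nⁿ.
factorial dominates polynomial degree 4 asymptotically.

x(n) grows faster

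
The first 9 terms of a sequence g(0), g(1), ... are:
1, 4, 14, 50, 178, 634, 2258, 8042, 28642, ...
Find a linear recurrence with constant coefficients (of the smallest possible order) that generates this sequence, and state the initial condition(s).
Look for the lowest-order linear relation among consecutive terms.
Observation: g(n) - 3·g(n-1) - (2)·g(n-2) = 0 holds for the shown terms, and no order-1 relation g(n) = α·g(n-1) + β fits.
Check at n=3: 3·14 + (2)·4 = 50. ✓

g(n) = 3g(n-1) + 2g(n-2), g(0) = 1, g(1) = 4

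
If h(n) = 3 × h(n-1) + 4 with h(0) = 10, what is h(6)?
Computing step by step:
h(0) = 10
h(1) = 3 × 10 + 4 = 34
h(2) = 3 × 34 + 4 = 106
h(3) = 3 × 106 + 4 = 322
h(4) = 3 × 322 + 4 = 970
h(5) = 3 × 970 + 4 = 2914
h(6) = 3 × 2914 + 4 = 8746

8746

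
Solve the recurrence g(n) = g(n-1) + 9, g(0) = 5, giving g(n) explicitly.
Recurrence: g(n) = g(n-1) + 9, initial: g(0) = 5.
Each step adds 9, so g(n) = g(0) + 9n = 9n + 5.

g(n) = 9n + 5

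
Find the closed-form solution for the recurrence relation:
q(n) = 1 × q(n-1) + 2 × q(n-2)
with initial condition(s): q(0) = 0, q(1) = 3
Recurrence: q(n) = 1 × q(n-1) + 2 × q(n-2), initial: q(0) = 0, q(1) = 3.
Characteristic equation: r² - 1r - 2 = 0, which factors as (r - 2)(r + 1) = 0, so r = 2, -1. General solution q(n) = A·2ⁿ + B·(-1)ⁿ. From q(0) = 0: A + B = 0. From q(1) = 3: 2A - 1B = 3. Solving gives A = 1, B = -1.

q(n) = 2ⁿ - (-1)ⁿ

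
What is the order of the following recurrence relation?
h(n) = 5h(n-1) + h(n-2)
The order is the largest lag k for which h(n-k) appears. Here the deepest term is h(n-2), so the order is 2.

Order 2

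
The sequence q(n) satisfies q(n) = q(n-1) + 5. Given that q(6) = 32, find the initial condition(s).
q(6) = q(0) + 6·5, so q(0) = 32 - 30 = 2.

q(0) = 2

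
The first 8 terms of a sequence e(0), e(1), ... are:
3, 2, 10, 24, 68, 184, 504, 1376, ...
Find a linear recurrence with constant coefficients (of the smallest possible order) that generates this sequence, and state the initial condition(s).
Look for the lowest-order linear relation among consecutive terms.
Observation: e(n) - 2·e(n-1) - (2)·e(n-2) = 0 holds for the shown terms, and no order-1 relation e(n) = α·e(n-1) + β fits.
Check at n=3: 2·10 + (2)·2 = 24. ✓

e(n) = 2e(n-1) + 2e(n-2), e(0) = 3, e(1) = 2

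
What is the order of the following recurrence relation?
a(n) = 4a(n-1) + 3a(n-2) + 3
The order is the largest lag k for which a(n-k) appears. Here the deepest term is a(n-2) (the 3 term is non-homogeneous and does not affect the order), so the order is 2.

Order 2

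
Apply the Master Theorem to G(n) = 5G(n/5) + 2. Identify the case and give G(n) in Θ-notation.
Master Theorem template: G(n) = a·G(n/b) + f(n).
Here: a=5, b=5, f(n)=2
Compute log_b(a) = log_5(5) = 1.
f(n) = 2 = O(n^(1-ε)) with ε = 1. Case 1: G(n) = Θ(n^log_b(a)) = Θ(n).

Case 1: G(n) = Θ(n)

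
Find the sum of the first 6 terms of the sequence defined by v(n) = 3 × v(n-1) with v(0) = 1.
Computing the sequence terms: 1, 3, 9, 27, 81, 243
Adding these values together:

364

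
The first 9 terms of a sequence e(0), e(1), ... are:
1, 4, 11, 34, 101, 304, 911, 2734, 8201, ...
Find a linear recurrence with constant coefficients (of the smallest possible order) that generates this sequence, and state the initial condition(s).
Look for the lowest-order linear relation among consecutive terms.
Observation: e(n) - 2·e(n-1) - (3)·e(n-2) = 0 holds for the shown terms, and no order-1 relation e(n) = α·e(n-1) + β fits.
Check at n=3: 2·11 + (3)·4 = 34. ✓

e(n) = 2e(n-1) + 3e(n-2), e(0) = 1, e(1) = 4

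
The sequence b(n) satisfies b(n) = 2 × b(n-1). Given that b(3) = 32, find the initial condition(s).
In general b(n) = 2ⁿ · b(0). At n = 3: b(0) = b(3) / 2^3 = 32 / 8 = 4.

b(0) = 4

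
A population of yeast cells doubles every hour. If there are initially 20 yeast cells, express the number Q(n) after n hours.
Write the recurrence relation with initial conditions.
Each hour multiplies the count by 2, so the count after n hours depends only on the count after n-1 hours: Q(n) = 2 × Q(n-1). The starting count gives Q(0) = 20.
Unrolling n times gives the closed form Q(n) = 20 × 2ⁿ.

Q(n) = 2 × Q(n-1), Q(0) = 20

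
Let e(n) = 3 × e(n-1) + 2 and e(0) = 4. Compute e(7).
Computing step by step:
e(0) = 4
e(1) = 3 × 4 + 2 = 14
e(2) = 3 × 14 + 2 = 44
e(3) = 3 × 44 + 2 = 134
e(4) = 3 × 134 + 2 = 404
e(5) = 3 × 404 + 2 = 1214
e(6) = 3 × 1214 + 2 = 3644
e(7) = 3 × 3644 + 2 = 10934

10934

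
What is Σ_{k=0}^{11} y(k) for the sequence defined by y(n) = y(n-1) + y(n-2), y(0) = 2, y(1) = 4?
Computing the sequence terms: 2, 4, 6, 10, 16, 26, 42, 68, 110, 178, 288, 466
Adding these values together:

1216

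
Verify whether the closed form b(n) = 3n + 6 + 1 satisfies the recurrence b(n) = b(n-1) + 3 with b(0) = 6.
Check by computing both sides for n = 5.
From the recurrence with b(0) = 6:
  b(0) = 6, b(1) = 9, b(2) = 12, b(3) = 15, b(4) = 18, b(5) = 21
  so the recurrence gives b(5) = 21.
From the proposed closed form b(n) = 3n + 6 + 1:
  b(5) = 22.
The recurrence gives 21 but the closed form gives 22, so the closed form does not satisfy the recurrence.

No, the closed form is incorrect.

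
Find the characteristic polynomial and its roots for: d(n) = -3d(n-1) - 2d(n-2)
Substitute d(n) = rⁿ and divide through by rⁿ⁻²: r² + 3r + 2 = 0
Factor: (r + 2)(r + 1) = 0, so r = -2, -1.
General solution: d(n) = A·(-2)ⁿ + B·(-1)ⁿ

Characteristic: r² + 3r + 2 = 0, Roots: r = -2, -1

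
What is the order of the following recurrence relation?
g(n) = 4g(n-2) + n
The order is the largest lag k for which g(n-k) appears. Here the deepest term is g(n-2) (the n term is non-homogeneous and does not affect the order), so the order is 2.

Order 2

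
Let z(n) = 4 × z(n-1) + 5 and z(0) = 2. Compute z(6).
Computing step by step:
z(0) = 2
z(1) = 4 × 2 + 5 = 13
z(2) = 4 × 13 + 5 = 57
z(3) = 4 × 57 + 5 = 233
z(4) = 4 × 233 + 5 = 937
z(5) = 4 × 937 + 5 = 3753
z(6) = 4 × 3753 + 5 = 15017

15017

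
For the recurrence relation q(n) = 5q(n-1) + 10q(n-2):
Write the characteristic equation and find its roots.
Substitute q(n) = rⁿ and divide through by rⁿ⁻²: r² - 5r - 10 = 0
Discriminant: 5² + 4·10 = 65, not a perfect square, so by the quadratic formula r = (5 ± √65)/2.
General solution: q(n) = A·r₁ⁿ + B·r₂ⁿ where r₁,r₂ = (5 ± √65)/2

Characteristic: r² - 5r - 10 = 0, Roots: r = (5 ± √65)/2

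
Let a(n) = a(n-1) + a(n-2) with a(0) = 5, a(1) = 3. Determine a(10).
Computing the sequence terms:
5, 3, 8, 11, 19, 30, 49, 79, 128, 207, 335

335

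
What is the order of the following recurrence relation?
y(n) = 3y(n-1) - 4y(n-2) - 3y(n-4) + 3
The order is the largest lag k for which y(n-k) appears. Here the deepest term is y(n-4) (the 3 term is non-homogeneous and does not affect the order), so the order is 4.

Order 4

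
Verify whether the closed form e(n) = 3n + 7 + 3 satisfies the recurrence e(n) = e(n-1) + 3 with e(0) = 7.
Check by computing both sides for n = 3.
From the recurrence with e(0) = 7:
  e(0) = 7, e(1) = 10, e(2) = 13, e(3) = 16
  so the recurrence gives e(3) = 16.
From the proposed closed form e(n) = 3n + 7 + 3:
  e(3) = 19.
The recurrence gives 16 but the closed form gives 19, so the closed form does not satisfy the recurrence.

No, the closed form is incorrect.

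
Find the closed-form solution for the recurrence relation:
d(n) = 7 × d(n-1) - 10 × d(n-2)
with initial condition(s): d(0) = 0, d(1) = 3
Recurrence: d(n) = 7 × d(n-1) - 10 × d(n-2), initial: d(0) = 0, d(1) = 3.
Characteristic equation: r² - 7r + 10 = 0, which factors as (r - 5)(r - 2) = 0, so r = 5, 2. General solution d(n) = A·5ⁿ + B·2ⁿ. From d(0) = 0: A + B = 0. From d(1) = 3: 5A + 2B = 3. Solving gives A = 1, B = -1.

d(n) = 5ⁿ - 2ⁿ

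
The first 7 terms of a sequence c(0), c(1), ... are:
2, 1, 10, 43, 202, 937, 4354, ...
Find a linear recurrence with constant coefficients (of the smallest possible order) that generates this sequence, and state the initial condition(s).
Look for the lowest-order linear relation among consecutive terms.
Observation: c(n) - 4·c(n-1) - (3)·c(n-2) = 0 holds for the shown terms, and no order-1 relation c(n) = α·c(n-1) + β fits.
Check at n=3: 4·10 + (3)·1 = 43. ✓

c(n) = 4c(n-1) + 3c(n-2), c(0) = 2, c(1) = 1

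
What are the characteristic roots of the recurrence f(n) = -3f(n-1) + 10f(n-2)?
Substitute f(n) = rⁿ and divide through by rⁿ⁻²: r² + 3r - 10 = 0
Factor: (r + 5)(r - 2) = 0, so r = -5, 2.
General solution: f(n) = A·(-5)ⁿ + B·2ⁿ

Characteristic: r² + 3r - 10 = 0, Roots: r = -5, 2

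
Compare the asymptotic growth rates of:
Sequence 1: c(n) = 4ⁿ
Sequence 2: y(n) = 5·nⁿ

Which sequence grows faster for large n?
Comparing growth rates:
Growth-rate hierarchy: log n ≺ any polynomial ≺ any exponential cⁿ (c>1) ≺ n! ≺ nⁿ.
super-exponential nⁿ dominates exponential base 4 asymptotically.

y(n) grows faster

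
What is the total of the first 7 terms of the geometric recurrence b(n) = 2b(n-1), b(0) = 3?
Computing the sequence terms: 3, 6, 12, 24, 48, 96, 192
Adding these values together:

381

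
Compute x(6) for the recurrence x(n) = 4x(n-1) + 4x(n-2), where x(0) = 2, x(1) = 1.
Computing the sequence terms:
2, 1, 12, 52, 256, 1232, 5952

5952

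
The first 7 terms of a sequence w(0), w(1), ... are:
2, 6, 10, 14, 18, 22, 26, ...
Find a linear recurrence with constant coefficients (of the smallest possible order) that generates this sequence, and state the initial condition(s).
Look for the lowest-order linear relation among consecutive terms.
Observation: consecutive differences are constant (= 4).
Check at n=2: 1·6 + 4 = 10. ✓

w(n) = w(n-1) + 4, w(0) = 2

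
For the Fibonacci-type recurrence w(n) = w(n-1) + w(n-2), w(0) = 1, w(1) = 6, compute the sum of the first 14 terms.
Computing the sequence terms: 1, 6, 7, 13, 20, 33, 53, 86, 139, 225, 364, 589, 953, 1542
Adding these values together:

4031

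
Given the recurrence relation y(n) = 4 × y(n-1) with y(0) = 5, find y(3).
Computing step by step:
y(0) = 5
y(1) = 4 × 5 = 20
y(2) = 4 × 20 = 80
y(3) = 4 × 80 = 320

320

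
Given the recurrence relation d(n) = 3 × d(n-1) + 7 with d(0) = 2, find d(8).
Computing step by step:
d(0) = 2
d(1) = 3 × 2 + 7 = 13
d(2) = 3 × 13 + 7 = 46
d(3) = 3 × 46 + 7 = 145
d(4) = 3 × 145 + 7 = 442
d(5) = 3 × 442 + 7 = 1333
d(6) = 3 × 1333 + 7 = 4006
d(7) = 3 × 4006 + 7 = 12025
d(8) = 3 × 12025 + 7 = 36082

36082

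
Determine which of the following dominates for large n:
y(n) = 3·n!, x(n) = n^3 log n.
Comparing growth rates:
Growth-rate hierarchy: log n ≺ any polynomial ≺ any exponential cⁿ (c>1) ≺ n! ≺ nⁿ.
factorial dominates polynomial degree 3 (with log factor) asymptotically.

y(n) grows faster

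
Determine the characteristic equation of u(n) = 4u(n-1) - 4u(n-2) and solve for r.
Substitute u(n) = rⁿ and divide through by rⁿ⁻²: r² - 4r + 4 = 0
Factor: (r - 2)² = 0, so r = 2 (double root).
General solution: u(n) = (A + Bn)·2ⁿ

Characteristic: r² - 4r + 4 = 0, Roots: r = 2 (double root)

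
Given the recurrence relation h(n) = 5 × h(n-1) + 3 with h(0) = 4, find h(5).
Computing step by step:
h(0) = 4
h(1) = 5 × 4 + 3 = 23
h(2) = 5 × 23 + 3 = 118
h(3) = 5 × 118 + 3 = 593
h(4) = 5 × 593 + 3 = 2968
h(5) = 5 × 2968 + 3 = 14843

14843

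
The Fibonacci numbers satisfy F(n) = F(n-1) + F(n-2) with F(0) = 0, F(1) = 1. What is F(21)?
Computing the sequence terms:
0, 1, 1, 2, 3, 5, 8, 13, 21, 34, 55, 89, 144, 233, 377, 610, 987, 1597, 2584, 4181, 6765, 10946

10946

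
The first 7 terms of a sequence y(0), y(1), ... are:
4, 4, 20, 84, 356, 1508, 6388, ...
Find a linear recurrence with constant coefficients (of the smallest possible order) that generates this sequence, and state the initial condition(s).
Look for the lowest-order linear relation among consecutive terms.
Observation: y(n) - 4·y(n-1) - (1)·y(n-2) = 0 holds for the shown terms, and no order-1 relation y(n) = α·y(n-1) + β fits.
Check at n=3: 4·20 + (1)·4 = 84. ✓

y(n) = 4y(n-1) + y(n-2), y(0) = 4, y(1) = 4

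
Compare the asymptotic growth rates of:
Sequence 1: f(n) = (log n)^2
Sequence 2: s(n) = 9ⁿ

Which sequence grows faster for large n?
Comparing growth rates:
Growth-rate hierarchy: log n ≺ any polynomial ≺ any exponential cⁿ (c>1) ≺ n! ≺ nⁿ.
exponential base 9 dominates polylogarithmic (log n)^2 asymptotically.

s(n) grows faster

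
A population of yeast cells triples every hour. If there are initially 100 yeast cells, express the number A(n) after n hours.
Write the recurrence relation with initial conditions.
Each hour multiplies the count by 3, so the count after n hours depends only on the count after n-1 hours: A(n) = 3 × A(n-1). The starting count gives A(0) = 100.
Unrolling n times gives the closed form A(n) = 100 × 3ⁿ.

A(n) = 3 × A(n-1), A(0) = 100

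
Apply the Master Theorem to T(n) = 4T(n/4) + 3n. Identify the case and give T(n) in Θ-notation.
Master Theorem template: T(n) = a·T(n/b) + f(n).
Here: a=4, b=4, f(n)=3n
Compute log_b(a) = log_4(4) = 1.
f(n) = 3n = Θ(n). Case 2: T(n) = Θ(n log n).

Case 2: T(n) = Θ(n log n)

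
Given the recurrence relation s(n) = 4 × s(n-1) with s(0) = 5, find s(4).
Computing step by step:
s(0) = 5
s(1) = 4 × 5 = 20
s(2) = 4 × 20 = 80
s(3) = 4 × 80 = 320
s(4) = 4 × 320 = 1280

1280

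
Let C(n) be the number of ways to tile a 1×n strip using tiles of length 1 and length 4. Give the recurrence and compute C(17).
Condition on the last tile: it has length 1 (leaving a 1×(n-1) strip) or length 4 (leaving a 1×(n-4) strip), so C(n) = C(n-1) + C(n-4) (order-4 linear recurrence).
For 0 ≤ i < 4 only unit tiles fit, so C(i) = 1.
Iterating the recurrence: C(4) = 2, C(5) = 3, C(6) = 4, C(7) = 5, C(8) = 7, C(9) = 10, C(10) = 14, C(11) = 19, C(12) = 26, C(13) = 36, C(14) = 50, C(15) = 69, C(16) = 95, C(17) = 131.

C(n) = C(n-1) + C(n-4), with C(i) = 1 for 0 ≤ i < 4; C(17) = 131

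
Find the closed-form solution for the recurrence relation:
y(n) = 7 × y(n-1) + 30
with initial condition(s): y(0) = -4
Recurrence: y(n) = 7 × y(n-1) + 30, initial: y(0) = -4.
Try y(n) = A·7ⁿ + C. Substituting: A·7ⁿ + C = 7(A·7ⁿ⁻¹ + C) + 30 = A·7ⁿ + 7C + 30, so C = 7C + 30, giving C = -5. Then y(0) = A - 5 = -4 gives A = 1.

y(n) = 7ⁿ - 5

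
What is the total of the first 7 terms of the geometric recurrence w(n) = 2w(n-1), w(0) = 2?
Computing the sequence terms: 2, 4, 8, 16, 32, 64, 128
Adding these values together:

254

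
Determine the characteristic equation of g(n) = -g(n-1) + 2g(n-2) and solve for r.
Substitute g(n) = rⁿ and divide through by rⁿ⁻²: r² + r - 2 = 0
Factor: (r + 2)(r - 1) = 0, so r = -2, 1.
General solution: g(n) = A·(-2)ⁿ + B·1ⁿ

Characteristic: r² + r - 2 = 0, Roots: r = -2, 1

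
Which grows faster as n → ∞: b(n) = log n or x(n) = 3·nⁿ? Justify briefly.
Comparing growth rates:
Growth-rate hierarchy: log n ≺ any polynomial ≺ any exponential cⁿ (c>1) ≺ n! ≺ nⁿ.
super-exponential nⁿ dominates logarithmic asymptotically.

x(n) grows faster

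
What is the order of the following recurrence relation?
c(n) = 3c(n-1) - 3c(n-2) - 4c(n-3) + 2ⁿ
The order is the largest lag k for which c(n-k) appears. Here the deepest term is c(n-3) (the 2ⁿ term is non-homogeneous and does not affect the order), so the order is 3.

Order 3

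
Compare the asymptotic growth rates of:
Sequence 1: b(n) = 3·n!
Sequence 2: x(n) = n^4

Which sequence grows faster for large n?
Comparing growth rates:
Growth-rate hierarchy: log n ≺ any polynomial ≺ any exponential cⁿ (c>1) ≺ n! ≺ nⁿ.
factorial dominates polynomial degree 4 asymptotically.

b(n) grows faster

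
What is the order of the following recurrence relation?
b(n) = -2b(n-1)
The order is the largest lag k for which b(n-k) appears. Here the deepest term is b(n-1), so the order is 1.

Order 1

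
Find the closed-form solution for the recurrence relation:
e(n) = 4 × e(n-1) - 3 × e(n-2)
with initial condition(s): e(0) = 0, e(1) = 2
Recurrence: e(n) = 4 × e(n-1) - 3 × e(n-2), initial: e(0) = 0, e(1) = 2.
Characteristic equation: r² - 4r + 3 = 0, which factors as (r - 3)(r - 1) = 0, so r = 3, 1. General solution e(n) = A·3ⁿ + B·1ⁿ. From e(0) = 0: A + B = 0. From e(1) = 2: 3A + 1B = 2. Solving gives A = 1, B = -1.

e(n) = 3ⁿ - 1ⁿ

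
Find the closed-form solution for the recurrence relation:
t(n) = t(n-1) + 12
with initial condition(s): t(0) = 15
Recurrence: t(n) = t(n-1) + 12, initial: t(0) = 15.
Each step adds 12, so t(n) = t(0) + 12n = 12n + 15.

t(n) = 12n + 15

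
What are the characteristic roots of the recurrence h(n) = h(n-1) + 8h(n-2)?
Substitute h(n) = rⁿ and divide through by rⁿ⁻²: r² - r - 8 = 0
Discriminant: 1² + 4·8 = 33, not a perfect square, so by the quadratic formula r = (1 ± √33)/2.
General solution: h(n) = A·r₁ⁿ + B·r₂ⁿ where r₁,r₂ = (1 ± √33)/2

Characteristic: r² - r - 8 = 0, Roots: r = (1 ± √33)/2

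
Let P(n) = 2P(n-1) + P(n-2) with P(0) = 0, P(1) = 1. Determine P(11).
Computing the sequence terms:
0, 1, 2, 5, 12, 29, 70, 169, 408, 985, 2378, 5741

5741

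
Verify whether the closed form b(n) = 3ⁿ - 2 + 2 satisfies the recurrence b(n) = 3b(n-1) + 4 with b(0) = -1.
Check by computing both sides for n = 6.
From the recurrence with b(0) = -1:
  b(0) = -1, b(1) = 1, b(2) = 7, b(3) = 25, b(4) = 79, b(5) = 241, b(6) = 727
  so the recurrence gives b(6) = 727.
From the proposed closed form b(n) = 3ⁿ - 2 + 2:
  b(6) = 729.
The recurrence gives 727 but the closed form gives 729, so the closed form does not satisfy the recurrence.

No, the closed form is incorrect.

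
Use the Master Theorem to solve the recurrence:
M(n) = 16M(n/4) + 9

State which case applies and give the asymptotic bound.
Master Theorem template: M(n) = a·M(n/b) + f(n).
Here: a=16, b=4, f(n)=9
Compute log_b(a) = log_4(16) = 2.
f(n) = 9 = O(n^(2-ε)) with ε = 2. Case 1: M(n) = Θ(n^log_b(a)) = Θ(n^2).

Case 1: M(n) = Θ(n^2)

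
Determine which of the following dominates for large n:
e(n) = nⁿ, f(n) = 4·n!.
Comparing growth rates:
Growth-rate hierarchy: log n ≺ any polynomial ≺ any exponential cⁿ (c>1) ≺ n! ≺ nⁿ.
super-exponential nⁿ dominates factorial asymptotically.

e(n) grows faster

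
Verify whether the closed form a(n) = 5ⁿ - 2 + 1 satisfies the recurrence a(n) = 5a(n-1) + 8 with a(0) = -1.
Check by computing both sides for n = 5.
From the recurrence with a(0) = -1:
  a(0) = -1, a(1) = 3, a(2) = 23, a(3) = 123, a(4) = 623, a(5) = 3123
  so the recurrence gives a(5) = 3123.
From the proposed closed form a(n) = 5ⁿ - 2 + 1:
  a(5) = 3124.
The recurrence gives 3123 but the closed form gives 3124, so the closed form does not satisfy the recurrence.

No, the closed form is incorrect.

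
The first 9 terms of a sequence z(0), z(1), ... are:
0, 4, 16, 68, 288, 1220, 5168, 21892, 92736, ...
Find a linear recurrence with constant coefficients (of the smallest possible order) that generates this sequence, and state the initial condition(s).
Look for the lowest-order linear relation among consecutive terms.
Observation: z(n) - 4·z(n-1) - (1)·z(n-2) = 0 holds for the shown terms, and no order-1 relation z(n) = α·z(n-1) + β fits.
Check at n=3: 4·16 + (1)·4 = 68. ✓

z(n) = 4z(n-1) + z(n-2), z(0) = 0, z(1) = 4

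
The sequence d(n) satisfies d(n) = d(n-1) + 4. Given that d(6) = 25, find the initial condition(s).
d(6) = d(0) + 6·4, so d(0) = 25 - 24 = 1.

d(0) = 1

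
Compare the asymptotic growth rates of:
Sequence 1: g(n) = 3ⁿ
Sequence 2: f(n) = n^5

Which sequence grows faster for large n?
Comparing growth rates:
Growth-rate hierarchy: log n ≺ any polynomial ≺ any exponential cⁿ (c>1) ≺ n! ≺ nⁿ.
exponential base 3 dominates polynomial degree 5 asymptotically.

g(n) grows faster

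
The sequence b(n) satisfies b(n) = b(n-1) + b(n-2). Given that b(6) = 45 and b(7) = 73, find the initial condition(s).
Work backwards using b(k) = b(k+2) - b(k+1):
b(5) = b(7) - b(6) = 73 - 45 = 28
b(4) = b(6) - b(5) = 45 - 28 = 17
b(3) = b(5) - b(4) = 28 - 17 = 11
b(2) = b(4) - b(3) = 17 - 11 = 6
b(1) = b(3) - b(2) = 11 - 6 = 5
b(0) = b(2) - b(1) = 6 - 5 = 1

b(0) = 1, b(1) = 5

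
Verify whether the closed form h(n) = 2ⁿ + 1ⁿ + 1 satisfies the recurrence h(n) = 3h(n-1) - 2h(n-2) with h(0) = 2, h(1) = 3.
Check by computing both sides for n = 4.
From the recurrence with h(0) = 2, h(1) = 3:
  h(0) = 2, h(1) = 3, h(2) = 5, h(3) = 9, h(4) = 17
  so the recurrence gives h(4) = 17.
From the proposed closed form h(n) = 2ⁿ + 1ⁿ + 1:
  h(4) = 18.
The recurrence gives 17 but the closed form gives 18, so the closed form does not satisfy the recurrence.

No, the closed form is incorrect.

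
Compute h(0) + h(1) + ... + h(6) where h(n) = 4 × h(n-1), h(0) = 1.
Computing the sequence terms: 1, 4, 16, 64, 256, 1024, 4096
Adding these values together:

5461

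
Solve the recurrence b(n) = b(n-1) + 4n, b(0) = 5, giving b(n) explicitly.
Recurrence: b(n) = b(n-1) + 4n, initial: b(0) = 5.
Telescoping: b(n) = b(0) + 4·Σᵢ₌₁ⁿ i = 5 + 4·n(n+1)/2.

b(n) = 4·n(n+1)/2 + 5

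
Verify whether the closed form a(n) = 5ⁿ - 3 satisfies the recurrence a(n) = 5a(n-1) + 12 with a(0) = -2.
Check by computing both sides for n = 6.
From the recurrence with a(0) = -2:
  a(0) = -2, a(1) = 2, a(2) = 22, a(3) = 122, a(4) = 622, a(5) = 3122, a(6) = 15622
  so the recurrence gives a(6) = 15622.
From the proposed closed form a(n) = 5ⁿ - 3:
  a(6) = 15622.
Both sides give 15622 at n = 6, and the initial condition(s) match, so the closed form is consistent.

Yes, the closed form is correct.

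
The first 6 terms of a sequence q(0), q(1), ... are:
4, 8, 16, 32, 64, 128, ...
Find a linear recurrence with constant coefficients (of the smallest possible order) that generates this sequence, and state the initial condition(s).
Look for the lowest-order linear relation among consecutive terms.
Observation: each term is 2× the previous.
Check at n=2: 2·8 = 16. ✓

q(n) = 2 × q(n-1), q(0) = 4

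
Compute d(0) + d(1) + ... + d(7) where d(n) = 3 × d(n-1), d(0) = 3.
Computing the sequence terms: 3, 9, 27, 81, 243, 729, 2187, 6561
Adding these values together:

9840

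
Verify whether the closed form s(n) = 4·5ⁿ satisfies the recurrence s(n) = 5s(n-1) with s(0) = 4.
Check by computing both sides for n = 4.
From the recurrence with s(0) = 4:
  s(0) = 4, s(1) = 20, s(2) = 100, s(3) = 500, s(4) = 2500
  so the recurrence gives s(4) = 2500.
From the proposed closed form s(n) = 4·5ⁿ:
  s(4) = 2500.
Both sides give 2500 at n = 4, and the initial condition(s) match, so the closed form is consistent.

Yes, the closed form is correct.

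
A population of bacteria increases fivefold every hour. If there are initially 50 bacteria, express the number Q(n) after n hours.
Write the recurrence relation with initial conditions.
Each hour multiplies the count by 5, so the count after n hours depends only on the count after n-1 hours: Q(n) = 5 × Q(n-1). The starting count gives Q(0) = 50.
Unrolling n times gives the closed form Q(n) = 50 × 5ⁿ.

Q(n) = 5 × Q(n-1), Q(0) = 50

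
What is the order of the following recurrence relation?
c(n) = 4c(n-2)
The order is the largest lag k for which c(n-k) appears. Here the deepest term is c(n-2), so the order is 2.

Order 2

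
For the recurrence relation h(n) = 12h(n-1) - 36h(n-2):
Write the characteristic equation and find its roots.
Substitute h(n) = rⁿ and divide through by rⁿ⁻²: r² - 12r + 36 = 0
Factor: (r - 6)² = 0, so r = 6 (double root).
General solution: h(n) = (A + Bn)·6ⁿ

Characteristic: r² - 12r + 36 = 0, Roots: r = 6 (double root)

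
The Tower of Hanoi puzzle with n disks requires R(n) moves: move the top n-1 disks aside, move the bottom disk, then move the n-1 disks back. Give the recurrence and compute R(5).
Moving n disks = move the top n-1 disks aside (R(n-1) moves) + move the largest disk (1 move) + move the n-1 disks back on top (R(n-1) moves), so R(n) = 2R(n-1) + 1, with R(1) = 1 (a single disk takes one move).
First terms: 1, 3, 7, 15, 31, … — each is one less than a power of 2. Indeed R(n) + 1 = 2(R(n-1) + 1) with R(1) + 1 = 2, so R(n) + 1 = 2ⁿ and R(n) = 2ⁿ - 1.
Hence R(5) = 2^5 - 1 = 32 - 1 = 31.

R(n) = 2R(n-1) + 1, R(1) = 1; R(5) = 31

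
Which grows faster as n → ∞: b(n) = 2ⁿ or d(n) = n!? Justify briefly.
Comparing growth rates:
Growth-rate hierarchy: log n ≺ any polynomial ≺ any exponential cⁿ (c>1) ≺ n! ≺ nⁿ.
factorial dominates exponential base 2 asymptotically.

d(n) grows faster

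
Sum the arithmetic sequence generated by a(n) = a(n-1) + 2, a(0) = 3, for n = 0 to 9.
Computing the sequence terms: 3, 5, 7, 9, 11, 13, 15, 17, 19, 21
Adding these values together:

120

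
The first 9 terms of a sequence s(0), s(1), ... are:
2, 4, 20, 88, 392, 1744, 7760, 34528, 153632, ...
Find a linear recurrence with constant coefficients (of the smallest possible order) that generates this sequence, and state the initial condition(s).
Look for the lowest-order linear relation among consecutive terms.
Observation: s(n) - 4·s(n-1) - (2)·s(n-2) = 0 holds for the shown terms, and no order-1 relation s(n) = α·s(n-1) + β fits.
Check at n=3: 4·20 + (2)·4 = 88. ✓

s(n) = 4s(n-1) + 2s(n-2), s(0) = 2, s(1) = 4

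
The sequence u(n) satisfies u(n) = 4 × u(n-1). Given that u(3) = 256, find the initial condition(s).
In general u(n) = 4ⁿ · u(0). At n = 3: u(0) = u(3) / 4^3 = 256 / 64 = 4.

u(0) = 4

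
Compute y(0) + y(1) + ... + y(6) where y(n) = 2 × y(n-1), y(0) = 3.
Computing the sequence terms: 3, 6, 12, 24, 48, 96, 192
Adding these values together:

381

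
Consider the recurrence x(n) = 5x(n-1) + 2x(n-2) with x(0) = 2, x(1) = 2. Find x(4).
Computing the sequence terms:
2, 2, 14, 74, 398

398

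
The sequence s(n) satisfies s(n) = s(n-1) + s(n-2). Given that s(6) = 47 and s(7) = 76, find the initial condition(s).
Work backwards using s(k) = s(k+2) - s(k+1):
s(5) = s(7) - s(6) = 76 - 47 = 29
s(4) = s(6) - s(5) = 47 - 29 = 18
s(3) = s(5) - s(4) = 29 - 18 = 11
s(2) = s(4) - s(3) = 18 - 11 = 7
s(1) = s(3) - s(2) = 11 - 7 = 4
s(0) = s(2) - s(1) = 7 - 4 = 3

s(0) = 3, s(1) = 4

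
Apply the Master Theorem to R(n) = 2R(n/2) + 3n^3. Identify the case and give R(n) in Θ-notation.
Master Theorem template: R(n) = a·R(n/b) + f(n).
Here: a=2, b=2, f(n)=3n^3
Compute log_b(a) = log_2(2) = 1.
f(n) = 3n^3 = Ω(n^(1+ε)) with ε = 2, and the regularity condition holds (a·f(n/b) = (a/b^3)·f(n) with a/b^3 = 2^-2 < 1). Case 3: R(n) = Θ(f(n)) = Θ(n^3).

Case 3: R(n) = Θ(n^3)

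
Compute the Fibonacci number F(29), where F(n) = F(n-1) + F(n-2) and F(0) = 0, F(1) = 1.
Computing the sequence terms:
0, 1, 1, 2, 3, 5, 8, 13, 21, 34, 55, 89, 144, 233, 377, 610, 987, 1597, 2584, 4181, 6765, 10946, 17711, 28657, 46368, 75025, 121393, 196418, 317811, 514229

514229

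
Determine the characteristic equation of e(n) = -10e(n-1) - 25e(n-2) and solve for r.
Substitute e(n) = rⁿ and divide through by rⁿ⁻²: r² + 10r + 25 = 0
Factor: (r + 5)² = 0, so r = -5 (double root).
General solution: e(n) = (A + Bn)·(-5)ⁿ

Characteristic: r² + 10r + 25 = 0, Roots: r = -5 (double root)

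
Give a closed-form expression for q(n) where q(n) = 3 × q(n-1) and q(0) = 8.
Recurrence: q(n) = 3 × q(n-1), initial: q(0) = 8.
Each term is 3 times the previous, so this is geometric with ratio 3. After n steps: q(n) = q(0)·3ⁿ = 8·3ⁿ.

q(n) = 8·3ⁿ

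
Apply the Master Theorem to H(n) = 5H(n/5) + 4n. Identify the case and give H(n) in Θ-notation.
Master Theorem template: H(n) = a·H(n/b) + f(n).
Here: a=5, b=5, f(n)=4n
Compute log_b(a) = log_5(5) = 1.
f(n) = 4n = Θ(n). Case 2: H(n) = Θ(n log n).

Case 2: H(n) = Θ(n log n)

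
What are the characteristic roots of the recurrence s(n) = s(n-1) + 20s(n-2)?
Substitute s(n) = rⁿ and divide through by rⁿ⁻²: r² - r - 20 = 0
Factor: (r - 5)(r + 4) = 0, so r = 5, -4.
General solution: s(n) = A·5ⁿ + B·(-4)ⁿ

Characteristic: r² - r - 20 = 0, Roots: r = 5, -4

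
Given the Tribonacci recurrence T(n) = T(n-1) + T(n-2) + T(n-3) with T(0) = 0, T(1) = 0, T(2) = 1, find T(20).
Computing the sequence terms:
0, 0, 1, 1, 2, 4, 7, 13, 24, 44, 81, 149, 274, 504, 927, 1705, 3136, 5768, 10609, 19513, 35890

35890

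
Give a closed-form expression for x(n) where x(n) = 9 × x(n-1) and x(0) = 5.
Recurrence: x(n) = 9 × x(n-1), initial: x(0) = 5.
Each term is 9 times the previous, so this is geometric with ratio 9. After n steps: x(n) = x(0)·9ⁿ = 5·9ⁿ.

x(n) = 5·9ⁿ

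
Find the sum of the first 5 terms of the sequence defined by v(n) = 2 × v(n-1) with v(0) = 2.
Computing the sequence terms: 2, 4, 8, 16, 32
Adding these values together:

62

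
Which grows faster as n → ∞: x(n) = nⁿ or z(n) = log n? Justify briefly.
Comparing growth rates:
Growth-rate hierarchy: log n ≺ any polynomial ≺ any exponential cⁿ (c>1) ≺ n! ≺ nⁿ.
super-exponential nⁿ dominates logarithmic asymptotically.

x(n) grows faster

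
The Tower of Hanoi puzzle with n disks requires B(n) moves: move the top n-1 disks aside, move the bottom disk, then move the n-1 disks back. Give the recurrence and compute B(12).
Moving n disks = move the top n-1 disks aside (B(n-1) moves) + move the largest disk (1 move) + move the n-1 disks back on top (B(n-1) moves), so B(n) = 2B(n-1) + 1, with B(1) = 1 (a single disk takes one move).
First terms: 1, 3, 7, 15, 31, 63, … — each is one less than a power of 2. Indeed B(n) + 1 = 2(B(n-1) + 1) with B(1) + 1 = 2, so B(n) + 1 = 2ⁿ and B(n) = 2ⁿ - 1.
Hence B(12) = 2^12 - 1 = 4096 - 1 = 4095.

B(n) = 2B(n-1) + 1, B(1) = 1; B(12) = 4095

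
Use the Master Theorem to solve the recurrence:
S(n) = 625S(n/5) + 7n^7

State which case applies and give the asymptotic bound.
Master Theorem template: S(n) = a·S(n/b) + f(n).
Here: a=625, b=5, f(n)=7n^7
Compute log_b(a) = log_5(625) = 4.
f(n) = 7n^7 = Ω(n^(4+ε)) with ε = 3, and the regularity condition holds (a·f(n/b) = (a/b^7)·f(n) with a/b^7 = 5^-3 < 1). Case 3: S(n) = Θ(f(n)) = Θ(n^7).

Case 3: S(n) = Θ(n^7)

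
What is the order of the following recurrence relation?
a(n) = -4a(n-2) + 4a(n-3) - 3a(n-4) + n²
The order is the largest lag k for which a(n-k) appears. Here the deepest term is a(n-4) (the n² term is non-homogeneous and does not affect the order), so the order is 4.

Order 4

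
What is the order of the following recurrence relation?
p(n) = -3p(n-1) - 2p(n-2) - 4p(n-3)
The order is the largest lag k for which p(n-k) appears. Here the deepest term is p(n-3), so the order is 3.

Order 3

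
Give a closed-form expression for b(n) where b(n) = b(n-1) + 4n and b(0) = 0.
Recurrence: b(n) = b(n-1) + 4n, initial: b(0) = 0.
Telescoping: b(n) = b(0) + 4·Σᵢ₌₁ⁿ i = 0 + 4·n(n+1)/2.

b(n) = 4·n(n+1)/2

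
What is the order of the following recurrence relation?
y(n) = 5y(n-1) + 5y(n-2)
The order is the largest lag k for which y(n-k) appears. Here the deepest term is y(n-2), so the order is 2.

Order 2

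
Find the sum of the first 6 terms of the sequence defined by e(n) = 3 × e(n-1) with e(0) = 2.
Computing the sequence terms: 2, 6, 18, 54, 162, 486
Adding these values together:

728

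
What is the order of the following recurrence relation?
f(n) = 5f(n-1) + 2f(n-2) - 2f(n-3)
The order is the largest lag k for which f(n-k) appears. Here the deepest term is f(n-3), so the order is 3.

Order 3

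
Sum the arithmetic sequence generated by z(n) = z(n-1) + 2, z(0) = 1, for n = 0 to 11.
Computing the sequence terms: 1, 3, 5, 7, 9, 11, 13, 15, 17, 19, 21, 23
Adding these values together:

144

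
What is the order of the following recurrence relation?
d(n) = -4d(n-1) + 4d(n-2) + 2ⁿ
The order is the largest lag k for which d(n-k) appears. Here the deepest term is d(n-2) (the 2ⁿ term is non-homogeneous and does not affect the order), so the order is 2.

Order 2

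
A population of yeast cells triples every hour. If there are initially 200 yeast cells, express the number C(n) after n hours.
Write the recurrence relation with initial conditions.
Each hour multiplies the count by 3, so the count after n hours depends only on the count after n-1 hours: C(n) = 3 × C(n-1). The starting count gives C(0) = 200.
Unrolling n times gives the closed form C(n) = 200 × 3ⁿ.

C(n) = 3 × C(n-1), C(0) = 200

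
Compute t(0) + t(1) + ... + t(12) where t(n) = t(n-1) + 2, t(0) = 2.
Computing the sequence terms: 2, 4, 6, 8, 10, 12, 14, 16, 18, 20, 22, 24, 26
Adding these values together:

182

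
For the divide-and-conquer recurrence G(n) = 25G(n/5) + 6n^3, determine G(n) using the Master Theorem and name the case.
Master Theorem template: G(n) = a·G(n/b) + f(n).
Here: a=25, b=5, f(n)=6n^3
Compute log_b(a) = log_5(25) = 2.
f(n) = 6n^3 = Ω(n^(2+ε)) with ε = 1, and the regularity condition holds (a·f(n/b) = (a/b^3)·f(n) with a/b^3 = 5^-1 < 1). Case 3: G(n) = Θ(f(n)) = Θ(n^3).

Case 3: G(n) = Θ(n^3)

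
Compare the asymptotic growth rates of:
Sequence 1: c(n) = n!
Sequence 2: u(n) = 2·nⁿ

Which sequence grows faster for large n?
Comparing growth rates:
Growth-rate hierarchy: log n ≺ any polynomial ≺ any exponential cⁿ (c>1) ≺ n! ≺ nⁿ.
super-exponential nⁿ dominates factorial asymptotically.

u(n) grows faster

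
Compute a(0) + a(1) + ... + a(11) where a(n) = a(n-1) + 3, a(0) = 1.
Computing the sequence terms: 1, 4, 7, 10, 13, 16, 19, 22, 25, 28, 31, 34
Adding these values together:

210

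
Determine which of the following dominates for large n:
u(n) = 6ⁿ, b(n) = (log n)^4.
Comparing growth rates:
Growth-rate hierarchy: log n ≺ any polynomial ≺ any exponential cⁿ (c>1) ≺ n! ≺ nⁿ.
exponential base 6 dominates polylogarithmic (log n)^4 asymptotically.

u(n) grows faster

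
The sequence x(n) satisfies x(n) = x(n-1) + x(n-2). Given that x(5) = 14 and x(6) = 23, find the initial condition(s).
Work backwards using x(k) = x(k+2) - x(k+1):
x(4) = x(6) - x(5) = 23 - 14 = 9
x(3) = x(5) - x(4) = 14 - 9 = 5
x(2) = x(4) - x(3) = 9 - 5 = 4
x(1) = x(3) - x(2) = 5 - 4 = 1
x(0) = x(2) - x(1) = 4 - 1 = 3

x(0) = 3, x(1) = 1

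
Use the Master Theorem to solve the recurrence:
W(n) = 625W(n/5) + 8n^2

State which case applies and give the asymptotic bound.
Master Theorem template: W(n) = a·W(n/b) + f(n).
Here: a=625, b=5, f(n)=8n^2
Compute log_b(a) = log_5(625) = 4.
f(n) = 8n^2 = O(n^(4-ε)) with ε = 2. Case 1: W(n) = Θ(n^log_b(a)) = Θ(n^4).

Case 1: W(n) = Θ(n^4)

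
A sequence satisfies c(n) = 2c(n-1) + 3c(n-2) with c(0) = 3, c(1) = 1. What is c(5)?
Computing the sequence terms:
3, 1, 11, 25, 83, 241

241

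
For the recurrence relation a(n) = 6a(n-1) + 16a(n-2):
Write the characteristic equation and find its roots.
Substitute a(n) = rⁿ and divide through by rⁿ⁻²: r² - 6r - 16 = 0
Factor: (r + 2)(r - 8) = 0, so r = -2, 8.
General solution: a(n) = A·(-2)ⁿ + B·8ⁿ

Characteristic: r² - 6r - 16 = 0, Roots: r = -2, 8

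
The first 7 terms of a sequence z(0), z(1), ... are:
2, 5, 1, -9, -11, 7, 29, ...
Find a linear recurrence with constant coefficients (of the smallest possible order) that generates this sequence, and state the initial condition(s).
Look for the lowest-order linear relation among consecutive terms.
Observation: z(n) - 1·z(n-1) - (-2)·z(n-2) = 0 holds for the shown terms, and no order-1 relation z(n) = α·z(n-1) + β fits.
Check at n=3: 1·1 + (-2)·5 = -9. ✓

z(n) = z(n-1) - 2z(n-2), z(0) = 2, z(1) = 5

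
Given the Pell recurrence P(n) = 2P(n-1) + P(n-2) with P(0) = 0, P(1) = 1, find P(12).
Computing the sequence terms:
0, 1, 2, 5, 12, 29, 70, 169, 408, 985, 2378, 5741, 13860

13860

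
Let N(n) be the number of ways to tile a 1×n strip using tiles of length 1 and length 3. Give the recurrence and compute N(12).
Condition on the last tile: it has length 1 (leaving a 1×(n-1) strip) or length 3 (leaving a 1×(n-3) strip), so N(n) = N(n-1) + N(n-3) (order-3 linear recurrence).
For 0 ≤ i < 3 only unit tiles fit, so N(i) = 1.
Iterating the recurrence: N(3) = 2, N(4) = 3, N(5) = 4, N(6) = 6, N(7) = 9, N(8) = 13, N(9) = 19, N(10) = 28, N(11) = 41, N(12) = 60.

N(n) = N(n-1) + N(n-3), with N(i) = 1 for 0 ≤ i < 3; N(12) = 60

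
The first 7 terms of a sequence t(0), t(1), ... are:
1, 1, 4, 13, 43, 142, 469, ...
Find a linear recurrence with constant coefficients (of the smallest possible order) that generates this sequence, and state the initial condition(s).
Look for the lowest-order linear relation among consecutive terms.
Observation: t(n) - 3·t(n-1) - (1)·t(n-2) = 0 holds for the shown terms, and no order-1 relation t(n) = α·t(n-1) + β fits.
Check at n=3: 3·4 + (1)·1 = 13. ✓

t(n) = 3t(n-1) + t(n-2), t(0) = 1, t(1) = 1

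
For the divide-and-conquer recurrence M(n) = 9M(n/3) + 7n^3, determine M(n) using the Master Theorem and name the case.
Master Theorem template: M(n) = a·M(n/b) + f(n).
Here: a=9, b=3, f(n)=7n^3
Compute log_b(a) = log_3(9) = 2.
f(n) = 7n^3 = Ω(n^(2+ε)) with ε = 1, and the regularity condition holds (a·f(n/b) = (a/b^3)·f(n) with a/b^3 = 3^-1 < 1). Case 3: M(n) = Θ(f(n)) = Θ(n^3).

Case 3: M(n) = Θ(n^3)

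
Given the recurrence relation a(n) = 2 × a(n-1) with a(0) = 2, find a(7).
Computing step by step:
a(0) = 2
a(1) = 2 × 2 = 4
a(2) = 2 × 4 = 8
a(3) = 2 × 8 = 16
a(4) = 2 × 16 = 32
a(5) = 2 × 32 = 64
a(6) = 2 × 64 = 128
a(7) = 2 × 128 = 256

256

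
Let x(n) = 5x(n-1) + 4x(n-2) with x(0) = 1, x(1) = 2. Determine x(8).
Computing the sequence terms:
1, 2, 14, 78, 446, 2542, 14494, 82638, 471166

471166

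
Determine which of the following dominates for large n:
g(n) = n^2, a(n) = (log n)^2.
Comparing growth rates:
Growth-rate hierarchy: log n ≺ any polynomial ≺ any exponential cⁿ (c>1) ≺ n! ≺ nⁿ.
polynomial degree 2 dominates polylogarithmic (log n)^2 asymptotically.

g(n) grows faster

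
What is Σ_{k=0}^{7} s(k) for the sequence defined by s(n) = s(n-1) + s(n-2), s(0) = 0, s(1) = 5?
Computing the sequence terms: 0, 5, 5, 10, 15, 25, 40, 65
Adding these values together:

165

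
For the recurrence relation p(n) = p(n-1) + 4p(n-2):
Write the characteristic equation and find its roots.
Substitute p(n) = rⁿ and divide through by rⁿ⁻²: r² - r - 4 = 0
Discriminant: 1² + 4·4 = 17, not a perfect square, so by the quadratic formula r = (1 ± √17)/2.
General solution: p(n) = A·r₁ⁿ + B·r₂ⁿ where r₁,r₂ = (1 ± √17)/2

Characteristic: r² - r - 4 = 0, Roots: r = (1 ± √17)/2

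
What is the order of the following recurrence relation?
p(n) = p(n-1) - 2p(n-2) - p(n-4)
The order is the largest lag k for which p(n-k) appears. Here the deepest term is p(n-4), so the order is 4.

Order 4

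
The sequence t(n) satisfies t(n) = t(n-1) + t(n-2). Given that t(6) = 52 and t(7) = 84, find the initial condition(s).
Work backwards using t(k) = t(k+2) - t(k+1):
t(5) = t(7) - t(6) = 84 - 52 = 32
t(4) = t(6) - t(5) = 52 - 32 = 20
t(3) = t(5) - t(4) = 32 - 20 = 12
t(2) = t(4) - t(3) = 20 - 12 = 8
t(1) = t(3) - t(2) = 12 - 8 = 4
t(0) = t(2) - t(1) = 8 - 4 = 4

t(0) = 4, t(1) = 4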